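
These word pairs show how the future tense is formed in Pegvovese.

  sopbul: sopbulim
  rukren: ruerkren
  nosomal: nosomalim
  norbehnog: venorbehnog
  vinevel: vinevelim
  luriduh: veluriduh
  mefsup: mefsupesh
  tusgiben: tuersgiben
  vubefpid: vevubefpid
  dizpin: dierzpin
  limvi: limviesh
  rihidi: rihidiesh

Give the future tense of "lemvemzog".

sopbul and mefsup both have last vowel 'u' yet inflect differently (sopbulim, mefsupesh), so the last vowel is not what conditions the rule; the final letter is.
"lemvemzog" ends in -g. The one such stem in the data (norbehnog → venorbehnog) adds the prefix ve-, so the same rule applies.
So lemvemzog → velemvemzog.

velemvemzog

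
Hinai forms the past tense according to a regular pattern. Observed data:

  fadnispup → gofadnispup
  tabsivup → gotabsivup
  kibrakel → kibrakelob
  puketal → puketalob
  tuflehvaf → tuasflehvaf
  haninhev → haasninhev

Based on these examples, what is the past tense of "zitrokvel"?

zitrokvelob

"zitrokvel" ends in -l. The stems ending in -l (kibrakel → kibrakelob, puketal → puketalob) add -ob.
So zitrokvel → zitrokvelob.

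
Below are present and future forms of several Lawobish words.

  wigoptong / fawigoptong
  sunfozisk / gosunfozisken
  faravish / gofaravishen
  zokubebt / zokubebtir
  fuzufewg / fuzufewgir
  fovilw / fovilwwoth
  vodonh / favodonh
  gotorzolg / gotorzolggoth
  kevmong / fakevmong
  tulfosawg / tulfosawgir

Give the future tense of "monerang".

famonerang

"monerang" has second-to-last letter 'n'. The stems whose second-to-last letter is 'n' (kevmong → fakevmong, vodonh → favodonh, wigoptong → fawigoptong) add the prefix fa-.
The other patterns: stems whose second-to-last letter is 's' add go- … -en around the stem; stems whose second-to-last letter is 'l' double the final consonant and add -oth; stems whose second-to-last letter is 'b' or 'w' add -ir.
So monerang → famonerang.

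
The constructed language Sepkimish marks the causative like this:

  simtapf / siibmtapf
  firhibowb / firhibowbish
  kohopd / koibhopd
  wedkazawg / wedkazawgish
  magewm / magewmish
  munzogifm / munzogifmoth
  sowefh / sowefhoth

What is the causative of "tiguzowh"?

"tiguzowh" has second-to-last letter 'w'. The stems whose second-to-last letter is 'w' (wedkazawg → wedkazawgish, firhibowb → firhibowbish, magewm → magewmish) add -ish.
So tiguzowh → tiguzowhish.

tiguzowhish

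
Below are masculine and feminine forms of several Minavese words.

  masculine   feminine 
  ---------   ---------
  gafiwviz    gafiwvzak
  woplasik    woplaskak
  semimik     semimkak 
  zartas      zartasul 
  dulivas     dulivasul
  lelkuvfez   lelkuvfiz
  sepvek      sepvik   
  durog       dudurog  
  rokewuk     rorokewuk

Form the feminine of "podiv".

gafiwviz and lelkuvfez both end in -z yet inflect differently (gafiwvzak, lelkuvfiz), so the final letter is not what conditions the rule; the last vowel is.
"podiv" has last vowel 'i'. The stems whose last vowel is 'i' (gafiwviz → gafiwvzak, woplasik → woplaskak, semimik → semimkak) delete the last vowel and add -ak.
The other patterns: stems whose last vowel is 'a' add -ul; stems whose last vowel is 'e' change the last vowel to 'i'; stems whose last vowel is 'o' or 'u' repeat the first consonant+vowel as a prefix.
So podiv → podvak.

podvak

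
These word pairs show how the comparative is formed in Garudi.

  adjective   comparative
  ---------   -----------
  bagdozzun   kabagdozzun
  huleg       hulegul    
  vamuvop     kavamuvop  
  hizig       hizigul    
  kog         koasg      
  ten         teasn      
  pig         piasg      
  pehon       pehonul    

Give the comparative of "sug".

ten and pehon both end in -n yet inflect differently (teasn, pehonul), so the final letter is not what conditions the rule; the number of vowels is.
"sug" has 1 vowel. The stems with 1 vowel (pig → piasg, ten → teasn, kog → koasg) insert -as- after the first vowel.
So sug → suasg.

suasg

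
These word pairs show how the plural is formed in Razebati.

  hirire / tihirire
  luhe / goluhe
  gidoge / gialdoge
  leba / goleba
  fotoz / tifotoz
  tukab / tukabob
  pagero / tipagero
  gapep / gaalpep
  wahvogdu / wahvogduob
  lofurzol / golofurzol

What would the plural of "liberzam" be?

luhe and gidoge both end in -e yet inflect differently (goluhe, gialdoge), so the final letter is not what conditions the rule; the first letter is.
"liberzam" begins with l-. The stems beginning with l- (leba → goleba, luhe → goluhe, lofurzol → golofurzol) add the prefix go-.
The other patterns: stems beginning with t- or w- add -ob; stems beginning with g- insert -al- after the first vowel; stems beginning with f-, h- or p- add the prefix ti-.
So liberzam → goliberzam.

goliberzam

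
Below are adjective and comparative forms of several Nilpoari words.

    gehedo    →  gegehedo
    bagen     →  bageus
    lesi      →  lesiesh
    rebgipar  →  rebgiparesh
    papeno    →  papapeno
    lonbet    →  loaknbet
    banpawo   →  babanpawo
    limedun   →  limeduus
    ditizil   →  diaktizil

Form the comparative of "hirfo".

lonbet and bagen both have last vowel 'e' yet inflect differently (loaknbet, bageus), so the last vowel is not what conditions the rule; the final letter is.
"hirfo" ends in -o. The stems ending in -o (banpawo → babanpawo, gehedo → gegehedo, papeno → papapeno) repeat the first consonant+vowel as a prefix.
The other patterns: stems ending in -l or -t insert -ak- after the first vowel; stems ending in -n drop the final letter and add -us; stems ending in -i or -r add -esh.
So hirfo → hihirfo.

hihirfo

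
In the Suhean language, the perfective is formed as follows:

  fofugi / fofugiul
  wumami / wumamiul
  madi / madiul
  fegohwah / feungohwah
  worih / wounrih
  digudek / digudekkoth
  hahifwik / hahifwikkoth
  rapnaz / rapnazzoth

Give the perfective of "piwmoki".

fofugi and worih both have last vowel 'i' yet inflect differently (fofugiul, wounrih), so the last vowel is not what conditions the rule; the final letter is.
"piwmoki" ends in -i. The stems ending in -i (fofugi → fofugiul, wumami → wumamiul, madi → madiul) add -ul.
The other patterns: stems ending in -h insert -un- after the first vowel; stems ending in -k or -z double the final consonant and add -oth.
So piwmoki → piwmokiul.

piwmokiul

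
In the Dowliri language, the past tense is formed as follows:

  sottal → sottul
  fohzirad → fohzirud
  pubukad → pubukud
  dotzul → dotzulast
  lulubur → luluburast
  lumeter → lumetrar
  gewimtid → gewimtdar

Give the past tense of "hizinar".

sottal and dotzul both end in -l yet inflect differently (sottul, dotzulast), so the final letter is not what conditions the rule; the last vowel is.
"hizinar" has last vowel 'a'. The stems whose last vowel is 'a' (sottal → sottul, fohzirad → fohzirud, pubukad → pubukud) change the last vowel to 'u'.
So hizinar → hizinur.

hizinur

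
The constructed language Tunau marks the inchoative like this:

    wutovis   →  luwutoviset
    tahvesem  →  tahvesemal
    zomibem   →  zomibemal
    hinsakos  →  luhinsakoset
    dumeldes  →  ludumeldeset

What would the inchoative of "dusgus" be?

ludusguset

"dusgus" ends in -s. The stems ending in -s (hinsakos → luhinsakoset, wutovis → luwutoviset, dumeldes → ludumeldeset) add lu- … -et around the stem.
The other pattern: stems ending in -m add -al.
So dusgus → ludusguset.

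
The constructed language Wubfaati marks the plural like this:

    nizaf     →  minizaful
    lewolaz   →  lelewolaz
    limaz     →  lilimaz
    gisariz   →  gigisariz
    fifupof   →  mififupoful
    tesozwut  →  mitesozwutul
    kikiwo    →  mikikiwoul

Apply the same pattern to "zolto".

mizoltoul

limaz and nizaf both have last vowel 'a' yet inflect differently (lilimaz, minizaful), so the last vowel is not what conditions the rule; the final letter is.
"zolto" ends in -o. The one such stem in the data (kikiwo → mikikiwoul) adds mi- … -ul around the stem, so the same rule applies.
The other pattern: stems ending in -z repeat the first consonant+vowel as a prefix.
So zolto → mizoltoul.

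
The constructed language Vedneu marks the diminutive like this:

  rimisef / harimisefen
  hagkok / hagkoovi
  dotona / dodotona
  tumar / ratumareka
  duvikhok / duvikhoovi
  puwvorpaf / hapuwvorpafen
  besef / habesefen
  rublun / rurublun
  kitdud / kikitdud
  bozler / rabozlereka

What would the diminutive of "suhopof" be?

tumar and puwvorpaf both have last vowel 'a' yet inflect differently (ratumareka, hapuwvorpafen), so the last vowel is not what conditions the rule; the final letter is.
"suhopof" ends in -f. The stems ending in -f (puwvorpaf → hapuwvorpafen, rimisef → harimisefen, besef → habesefen) add ha- … -en around the stem.
So suhopof → hasuhopofen.

hasuhopofen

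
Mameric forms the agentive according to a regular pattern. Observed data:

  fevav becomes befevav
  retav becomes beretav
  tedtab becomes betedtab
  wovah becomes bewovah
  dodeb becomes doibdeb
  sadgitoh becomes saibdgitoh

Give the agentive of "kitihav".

bekitihav

tedtab and dodeb both end in -b yet inflect differently (betedtab, doibdeb), so the final letter is not what conditions the rule; the last vowel is.
"kitihav" has last vowel 'a'. The stems whose last vowel is 'a' (fevav → befevav, retav → beretav, tedtab → betedtab) add the prefix be-.
The other pattern: stems whose last vowel is 'e' or 'o' insert -ib- after the first vowel.
So kitihav → bekitihav.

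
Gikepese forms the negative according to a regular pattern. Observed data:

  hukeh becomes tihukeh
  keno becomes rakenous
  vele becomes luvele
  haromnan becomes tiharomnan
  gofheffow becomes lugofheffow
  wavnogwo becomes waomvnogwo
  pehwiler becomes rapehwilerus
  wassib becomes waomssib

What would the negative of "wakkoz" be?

waomkkoz

wavnogwo and keno both end in -o yet inflect differently (waomvnogwo, rakenous), so the final letter is not what conditions the rule; the first letter is.
"wakkoz" begins with w-. The stems beginning with w- (wavnogwo → waomvnogwo, wassib → waomssib) insert -om- after the first vowel.
The other patterns: stems beginning with g- or v- add the prefix lu-; stems beginning with h- add the prefix ti-; stems beginning with k- or p- add ra- … -us around the stem.
So wakkoz → waomkkoz.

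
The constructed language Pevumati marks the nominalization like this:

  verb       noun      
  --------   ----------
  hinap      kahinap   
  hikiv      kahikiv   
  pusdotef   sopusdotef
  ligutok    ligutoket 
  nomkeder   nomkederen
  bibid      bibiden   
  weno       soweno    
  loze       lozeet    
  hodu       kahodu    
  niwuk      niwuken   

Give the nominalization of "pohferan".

"pohferan" begins with p-. The one such stem in the data (pusdotef → sopusdotef) adds the prefix so-, so the same rule applies.
The other patterns: stems beginning with l- add -et; stems beginning with h- add the prefix ka-; stems beginning with b- or n- add -en.
So pohferan → sopohferan.

sopohferan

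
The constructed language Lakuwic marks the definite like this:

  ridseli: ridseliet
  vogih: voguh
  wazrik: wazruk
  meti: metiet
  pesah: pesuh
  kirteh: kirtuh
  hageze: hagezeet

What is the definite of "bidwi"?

bidwiet

wazrik and meti both have last vowel 'i' yet inflect differently (wazruk, metiet), so the last vowel is not what conditions the rule; whether the stem ends in a vowel or a consonant is.
"bidwi" ends in a vowel. The stems ending in a vowel (meti → metiet, hageze → hagezeet, ridseli → ridseliet) add -et.
So bidwi → bidwiet.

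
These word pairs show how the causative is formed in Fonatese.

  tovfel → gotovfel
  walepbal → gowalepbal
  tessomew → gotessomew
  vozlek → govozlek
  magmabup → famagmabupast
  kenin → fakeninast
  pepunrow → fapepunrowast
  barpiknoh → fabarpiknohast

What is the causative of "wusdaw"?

tessomew and pepunrow both end in -w yet inflect differently (gotessomew, fapepunrowast), so the final letter is not what conditions the rule; the last vowel is.
"wusdaw" has last vowel 'a'. The one such stem in the data (walepbal → gowalepbal) adds the prefix go-, so the same rule applies.
The other pattern: stems whose last vowel is 'i', 'o' or 'u' add fa- … -ast around the stem.
So wusdaw → gowusdaw.

gowusdaw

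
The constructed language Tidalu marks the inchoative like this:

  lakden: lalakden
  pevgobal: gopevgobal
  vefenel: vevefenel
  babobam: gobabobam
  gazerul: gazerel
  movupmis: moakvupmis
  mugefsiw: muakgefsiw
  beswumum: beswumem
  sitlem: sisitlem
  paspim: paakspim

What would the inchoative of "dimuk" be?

gazerul and vefenel both end in -l yet inflect differently (gazerel, vevefenel), so the final letter is not what conditions the rule; the last vowel is.
"dimuk" has last vowel 'u'. The stems whose last vowel is 'u' (gazerul → gazerel, beswumum → beswumem) change the last vowel to 'e'.
The other patterns: stems whose last vowel is 'e' repeat the first consonant+vowel as a prefix; stems whose last vowel is 'i' insert -ak- after the first vowel; stems whose last vowel is 'a' add the prefix go-.
So dimuk → dimek.

dimek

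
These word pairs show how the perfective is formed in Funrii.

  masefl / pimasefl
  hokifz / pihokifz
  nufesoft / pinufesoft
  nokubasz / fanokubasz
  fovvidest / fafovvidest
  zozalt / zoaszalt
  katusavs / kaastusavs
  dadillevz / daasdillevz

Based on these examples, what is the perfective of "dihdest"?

fadihdest

hokifz and nokubasz both end in -z yet inflect differently (pihokifz, fanokubasz), so the final letter is not what conditions the rule; the second-to-last letter is.
"dihdest" has second-to-last letter 's'. The stems whose second-to-last letter is 's' (nokubasz → fanokubasz, fovvidest → fafovvidest) add the prefix fa-.
So dihdest → fadihdest.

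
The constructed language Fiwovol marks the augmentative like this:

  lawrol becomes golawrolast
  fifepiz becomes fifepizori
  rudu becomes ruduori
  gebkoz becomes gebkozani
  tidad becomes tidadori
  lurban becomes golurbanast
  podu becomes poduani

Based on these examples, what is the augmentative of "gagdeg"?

gebkoz and fifepiz both end in -z yet inflect differently (gebkozani, fifepizori), so the final letter is not what conditions the rule; the first letter is.
"gagdeg" begins with g-. The one such stem in the data (gebkoz → gebkozani) adds -ani, so the same rule applies.
The other patterns: stems beginning with l- add go- … -ast around the stem; stems beginning with f-, r- or t- add -ori.
So gagdeg → gagdegani.

gagdegani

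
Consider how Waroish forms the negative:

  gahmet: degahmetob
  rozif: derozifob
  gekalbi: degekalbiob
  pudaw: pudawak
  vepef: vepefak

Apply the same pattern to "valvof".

"valvof" begins with v-. The one such stem in the data (vepef → vepefak) adds -ak, so the same rule applies.
The other pattern: stems beginning with g- or r- add de- … -ob around the stem.
So valvof → valvofak.

valvofak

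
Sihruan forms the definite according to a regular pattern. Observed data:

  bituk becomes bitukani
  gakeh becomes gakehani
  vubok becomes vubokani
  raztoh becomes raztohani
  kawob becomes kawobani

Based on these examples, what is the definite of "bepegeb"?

Every pair shown (bituk → bitukani, gakeh → gakehani, vubok → vubokani, …) follows the same rule: add -ani.
So bepegeb → bepegebani.

bepegebani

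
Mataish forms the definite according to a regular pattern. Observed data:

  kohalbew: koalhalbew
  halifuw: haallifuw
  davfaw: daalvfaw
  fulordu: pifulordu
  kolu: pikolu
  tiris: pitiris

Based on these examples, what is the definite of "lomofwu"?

"lomofwu" ends in -u. The stems ending in -u (fulordu → pifulordu, kolu → pikolu) add the prefix pi-.
The other pattern: stems ending in -w insert -al- after the first vowel.
So lomofwu → pilomofwu.

pilomofwu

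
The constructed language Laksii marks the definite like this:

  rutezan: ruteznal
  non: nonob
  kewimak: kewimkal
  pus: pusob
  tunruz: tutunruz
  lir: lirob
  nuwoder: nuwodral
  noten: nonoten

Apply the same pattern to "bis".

"bis" has 1 vowel. The stems with 1 vowel (lir → lirob, pus → pusob, non → nonob) add -ob.
The other patterns: stems with 2 vowels repeat the first consonant+vowel as a prefix; stems with 3 vowels delete the last vowel and add -al.
So bis → bisob.

bisob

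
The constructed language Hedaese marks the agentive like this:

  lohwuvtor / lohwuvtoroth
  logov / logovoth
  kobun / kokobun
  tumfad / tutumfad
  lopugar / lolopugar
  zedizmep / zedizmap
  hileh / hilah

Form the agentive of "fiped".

lohwuvtor and lopugar both end in -r yet inflect differently (lohwuvtoroth, lolopugar), so the final letter is not what conditions the rule; the last vowel is.
"fiped" has last vowel 'e'. The stems whose last vowel is 'e' (zedizmep → zedizmap, hileh → hilah) change the last vowel to 'a'.
The other patterns: stems whose last vowel is 'o' add -oth; stems whose last vowel is 'a' or 'u' repeat the first consonant+vowel as a prefix.
So fiped → fipad.

fipad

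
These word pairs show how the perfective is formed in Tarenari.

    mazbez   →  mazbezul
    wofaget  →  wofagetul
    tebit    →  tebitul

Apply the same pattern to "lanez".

Every pair shown (mazbez → mazbezul, wofaget → wofagetul, tebit → tebitul) follows the same rule: add -ul.
So lanez → lanezul.

lanezul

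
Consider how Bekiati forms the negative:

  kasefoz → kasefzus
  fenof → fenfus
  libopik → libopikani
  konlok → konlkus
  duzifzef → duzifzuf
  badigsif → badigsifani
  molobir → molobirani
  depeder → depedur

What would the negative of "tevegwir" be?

tevegwirani

duzifzef and fenof both end in -f yet inflect differently (duzifzuf, fenfus), so the final letter is not what conditions the rule; the last vowel is.
"tevegwir" has last vowel 'i'. The stems whose last vowel is 'i' (badigsif → badigsifani, molobir → molobirani, libopik → libopikani) add -ani.
The other patterns: stems whose last vowel is 'e' change the last vowel to 'u'; stems whose last vowel is 'o' delete the last vowel and add -us.
So tevegwir → tevegwirani.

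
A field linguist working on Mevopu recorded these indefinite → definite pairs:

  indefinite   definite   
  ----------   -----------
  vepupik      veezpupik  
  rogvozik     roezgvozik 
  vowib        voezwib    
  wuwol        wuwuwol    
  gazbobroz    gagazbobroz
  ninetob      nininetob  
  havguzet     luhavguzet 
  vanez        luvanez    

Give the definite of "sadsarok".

sasadsarok

"sadsarok" has last vowel 'o'. The stems whose last vowel is 'o' (wuwol → wuwuwol, gazbobroz → gagazbobroz, ninetob → nininetob) repeat the first consonant+vowel as a prefix.
The other patterns: stems whose last vowel is 'i' insert -ez- after the first vowel; stems whose last vowel is 'e' add the prefix lu-.
So sadsarok → sasadsarok.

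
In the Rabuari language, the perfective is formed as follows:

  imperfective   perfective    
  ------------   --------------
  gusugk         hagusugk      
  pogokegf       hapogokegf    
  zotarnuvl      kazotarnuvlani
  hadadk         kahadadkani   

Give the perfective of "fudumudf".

kafudumudfani

gusugk and hadadk both end in -k yet inflect differently (hagusugk, kahadadkani), so the final letter is not what conditions the rule; the second-to-last letter is.
"fudumudf" has second-to-last letter 'd'. The one such stem in the data (hadadk → kahadadkani) adds ka- … -ani around the stem, so the same rule applies.
So fudumudf → kafudumudfani.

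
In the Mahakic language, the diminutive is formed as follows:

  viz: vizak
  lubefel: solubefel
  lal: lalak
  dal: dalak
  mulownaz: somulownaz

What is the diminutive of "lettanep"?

solettanep

"lettanep" has 3 vowels. The stems with 3 vowels (mulownaz → somulownaz, lubefel → solubefel) add the prefix so-.
The other pattern: stems with 1 vowel add -ak.
So lettanep → solettanep.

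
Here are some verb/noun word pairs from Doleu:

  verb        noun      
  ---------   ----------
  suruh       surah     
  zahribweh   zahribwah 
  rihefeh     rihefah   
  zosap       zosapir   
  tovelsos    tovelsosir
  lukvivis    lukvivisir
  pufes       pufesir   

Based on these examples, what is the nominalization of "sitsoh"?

zahribweh and pufes both have last vowel 'e' yet inflect differently (zahribwah, pufesir), so the last vowel is not what conditions the rule; the final letter is.
"sitsoh" ends in -h. The stems ending in -h (suruh → surah, zahribweh → zahribwah, rihefeh → rihefah) change the last vowel to 'a'.
The other pattern: stems ending in -p or -s add -ir.
So sitsoh → sitsah.

sitsah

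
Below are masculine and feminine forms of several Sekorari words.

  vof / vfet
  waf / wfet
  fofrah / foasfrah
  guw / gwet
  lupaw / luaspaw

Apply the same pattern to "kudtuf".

"kudtuf" has 2 vowels. The stems with 2 vowels (fofrah → foasfrah, lupaw → luaspaw) insert -as- after the first vowel.
The other pattern: stems with 1 vowel delete the last vowel and add -et.
So kudtuf → kuasdtuf.

kuasdtuf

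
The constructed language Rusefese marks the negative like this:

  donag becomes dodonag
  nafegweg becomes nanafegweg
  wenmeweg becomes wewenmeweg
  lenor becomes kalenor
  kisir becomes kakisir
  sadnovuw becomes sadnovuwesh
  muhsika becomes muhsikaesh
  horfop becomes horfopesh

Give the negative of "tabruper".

donag and muhsika both have last vowel 'a' yet inflect differently (dodonag, muhsikaesh), so the last vowel is not what conditions the rule; the final letter is.
"tabruper" ends in -r. The stems ending in -r (lenor → kalenor, kisir → kakisir) add the prefix ka-.
So tabruper → katabruper.

katabruper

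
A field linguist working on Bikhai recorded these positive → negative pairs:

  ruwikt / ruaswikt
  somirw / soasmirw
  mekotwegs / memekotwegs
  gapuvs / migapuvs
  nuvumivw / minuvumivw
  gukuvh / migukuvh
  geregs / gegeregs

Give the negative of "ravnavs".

miravnavs

mekotwegs and gapuvs both end in -s yet inflect differently (memekotwegs, migapuvs), so the final letter is not what conditions the rule; the second-to-last letter is.
"ravnavs" has second-to-last letter 'v'. The stems whose second-to-last letter is 'v' (gapuvs → migapuvs, gukuvh → migukuvh, nuvumivw → minuvumivw) add the prefix mi-.
The other patterns: stems whose second-to-last letter is 'g' repeat the first consonant+vowel as a prefix; stems whose second-to-last letter is 'k' or 'r' insert -as- after the first vowel.
So ravnavs → miravnavs.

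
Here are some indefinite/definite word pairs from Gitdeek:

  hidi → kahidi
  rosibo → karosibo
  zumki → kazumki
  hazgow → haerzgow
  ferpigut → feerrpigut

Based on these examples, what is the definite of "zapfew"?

rosibo and hazgow both have last vowel 'o' yet inflect differently (karosibo, haerzgow), so the last vowel is not what conditions the rule; whether the stem ends in a vowel or a consonant is.
"zapfew" ends in a consonant. The stems ending in a consonant (hazgow → haerzgow, ferpigut → feerrpigut) insert -er- after the first vowel.
The other pattern: stems ending in a vowel add the prefix ka-.
So zapfew → zaerpfew.

zaerpfew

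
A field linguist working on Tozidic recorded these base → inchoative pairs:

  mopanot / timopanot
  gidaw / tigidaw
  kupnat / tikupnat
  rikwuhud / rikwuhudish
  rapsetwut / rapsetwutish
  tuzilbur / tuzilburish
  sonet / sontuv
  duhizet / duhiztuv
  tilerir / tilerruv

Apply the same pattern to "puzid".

mopanot and rapsetwut both end in -t yet inflect differently (timopanot, rapsetwutish), so the final letter is not what conditions the rule; the last vowel is.
"puzid" has last vowel 'i'. The one such stem in the data (tilerir → tilerruv) deletes the last vowel and adds -uv (as do sonet, duhizet), so the same rule applies.
So puzid → puzduv.

puzduv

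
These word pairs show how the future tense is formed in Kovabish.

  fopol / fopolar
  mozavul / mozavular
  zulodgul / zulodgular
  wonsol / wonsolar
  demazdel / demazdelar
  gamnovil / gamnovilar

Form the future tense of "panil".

panilar

Every pair shown (fopol → fopolar, mozavul → mozavular, zulodgul → zulodgular, …) follows the same rule: add -ar.
So panil → panilar.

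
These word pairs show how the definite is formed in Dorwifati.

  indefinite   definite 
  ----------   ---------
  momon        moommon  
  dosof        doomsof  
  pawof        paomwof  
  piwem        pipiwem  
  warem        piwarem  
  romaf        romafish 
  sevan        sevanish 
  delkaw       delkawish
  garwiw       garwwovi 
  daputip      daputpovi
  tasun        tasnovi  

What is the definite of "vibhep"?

pivibhep

"vibhep" has last vowel 'e'. The stems whose last vowel is 'e' (piwem → pipiwem, warem → piwarem) add the prefix pi-.
So vibhep → pivibhep.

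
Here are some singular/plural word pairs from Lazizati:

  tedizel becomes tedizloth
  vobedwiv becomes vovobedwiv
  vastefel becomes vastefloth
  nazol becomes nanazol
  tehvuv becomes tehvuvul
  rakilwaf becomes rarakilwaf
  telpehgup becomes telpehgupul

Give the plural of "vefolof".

vevefolof

"vefolof" has last vowel 'o'. The one such stem in the data (nazol → nanazol) repeats the first consonant+vowel as a prefix (as do vobedwiv, rakilwaf), so the same rule applies.
So vefolof → vevefolof.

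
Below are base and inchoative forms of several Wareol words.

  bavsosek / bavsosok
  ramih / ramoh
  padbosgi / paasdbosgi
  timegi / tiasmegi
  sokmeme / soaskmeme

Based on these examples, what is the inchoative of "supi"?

"supi" ends in a vowel. The stems ending in a vowel (padbosgi → paasdbosgi, timegi → tiasmegi, sokmeme → soaskmeme) insert -as- after the first vowel.
The other pattern: stems ending in a consonant change the last vowel to 'o'.
So supi → suaspi.

suaspi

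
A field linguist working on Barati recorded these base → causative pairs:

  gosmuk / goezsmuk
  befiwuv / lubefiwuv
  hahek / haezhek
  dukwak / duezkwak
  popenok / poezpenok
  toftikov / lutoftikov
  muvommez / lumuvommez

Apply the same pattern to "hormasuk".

popenok and toftikov both have last vowel 'o' yet inflect differently (poezpenok, lutoftikov), so the last vowel is not what conditions the rule; the final letter is.
"hormasuk" ends in -k. The stems ending in -k (hahek → haezhek, gosmuk → goezsmuk, popenok → poezpenok) insert -ez- after the first vowel.
So hormasuk → hoezrmasuk.

hoezrmasuk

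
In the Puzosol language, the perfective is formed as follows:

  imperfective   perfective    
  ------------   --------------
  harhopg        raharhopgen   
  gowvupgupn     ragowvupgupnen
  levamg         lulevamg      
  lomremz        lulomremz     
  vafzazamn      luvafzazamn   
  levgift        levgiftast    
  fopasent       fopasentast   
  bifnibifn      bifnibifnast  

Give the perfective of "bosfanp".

bosfanpast

harhopg and levamg both end in -g yet inflect differently (raharhopgen, lulevamg), so the final letter is not what conditions the rule; the second-to-last letter is.
"bosfanp" has second-to-last letter 'n'. The one such stem in the data (fopasent → fopasentast) adds -ast, so the same rule applies.
The other patterns: stems whose second-to-last letter is 'p' add ra- … -en around the stem; stems whose second-to-last letter is 'm' add the prefix lu-.
So bosfanp → bosfanpast.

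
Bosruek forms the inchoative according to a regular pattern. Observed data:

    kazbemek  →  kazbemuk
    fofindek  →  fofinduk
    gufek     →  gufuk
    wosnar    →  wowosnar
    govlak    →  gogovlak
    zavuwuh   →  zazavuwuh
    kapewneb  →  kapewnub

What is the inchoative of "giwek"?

giwuk

kazbemek and govlak both end in -k yet inflect differently (kazbemuk, gogovlak), so the final letter is not what conditions the rule; the last vowel is.
"giwek" has last vowel 'e'. The stems whose last vowel is 'e' (kapewneb → kapewnub, kazbemek → kazbemuk, fofindek → fofinduk) change the last vowel to 'u'.
So giwek → giwuk.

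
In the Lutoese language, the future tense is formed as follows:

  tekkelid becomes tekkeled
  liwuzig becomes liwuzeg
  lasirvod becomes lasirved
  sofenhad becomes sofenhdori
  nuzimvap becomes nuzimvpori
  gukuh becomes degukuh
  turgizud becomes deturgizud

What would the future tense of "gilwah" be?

tekkelid and sofenhad both end in -d yet inflect differently (tekkeled, sofenhdori), so the final letter is not what conditions the rule; the last vowel is.
"gilwah" has last vowel 'a'. The stems whose last vowel is 'a' (sofenhad → sofenhdori, nuzimvap → nuzimvpori) delete the last vowel and add -ori.
So gilwah → gilwhori.

gilwhori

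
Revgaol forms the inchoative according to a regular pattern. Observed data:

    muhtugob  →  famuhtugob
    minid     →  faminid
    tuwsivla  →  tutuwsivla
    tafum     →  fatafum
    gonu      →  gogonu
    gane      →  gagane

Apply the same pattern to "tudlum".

"tudlum" ends in a consonant. The stems ending in a consonant (tafum → fatafum, minid → faminid, muhtugob → famuhtugob) add the prefix fa-.
So tudlum → fatudlum.

fatudlum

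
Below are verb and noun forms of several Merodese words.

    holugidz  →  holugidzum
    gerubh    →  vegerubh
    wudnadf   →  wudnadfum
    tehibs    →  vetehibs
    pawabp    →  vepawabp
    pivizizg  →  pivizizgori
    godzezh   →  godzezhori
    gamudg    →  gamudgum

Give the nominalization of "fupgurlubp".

vefupgurlubp

gamudg and pivizizg both end in -g yet inflect differently (gamudgum, pivizizgori), so the final letter is not what conditions the rule; the second-to-last letter is.
"fupgurlubp" has second-to-last letter 'b'. The stems whose second-to-last letter is 'b' (gerubh → vegerubh, pawabp → vepawabp, tehibs → vetehibs) add the prefix ve-.
So fupgurlubp → vefupgurlubp.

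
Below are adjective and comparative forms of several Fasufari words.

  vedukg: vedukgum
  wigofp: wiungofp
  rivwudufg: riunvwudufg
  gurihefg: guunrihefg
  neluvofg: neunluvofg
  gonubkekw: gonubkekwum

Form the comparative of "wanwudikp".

wanwudikpum

"wanwudikp" has second-to-last letter 'k'. The stems whose second-to-last letter is 'k' (gonubkekw → gonubkekwum, vedukg → vedukgum) add -um.
The other pattern: stems whose second-to-last letter is 'f' insert -un- after the first vowel.
So wanwudikp → wanwudikpum.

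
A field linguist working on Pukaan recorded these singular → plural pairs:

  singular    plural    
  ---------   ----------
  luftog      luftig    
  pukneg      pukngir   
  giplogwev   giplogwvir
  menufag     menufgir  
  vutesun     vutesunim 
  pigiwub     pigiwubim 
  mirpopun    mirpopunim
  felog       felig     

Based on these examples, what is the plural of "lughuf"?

menufag and luftog both end in -g yet inflect differently (menufgir, luftig), so the final letter is not what conditions the rule; the last vowel is.
"lughuf" has last vowel 'u'. The stems whose last vowel is 'u' (pigiwub → pigiwubim, mirpopun → mirpopunim, vutesun → vutesunim) add -im.
So lughuf → lughufim.

lughufim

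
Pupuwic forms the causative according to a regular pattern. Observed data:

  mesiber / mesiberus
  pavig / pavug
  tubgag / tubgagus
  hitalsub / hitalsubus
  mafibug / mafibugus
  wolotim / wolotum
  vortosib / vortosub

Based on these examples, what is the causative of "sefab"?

sefabus

"sefab" has last vowel 'a'. The one such stem in the data (tubgag → tubgagus) adds -us, so the same rule applies.
So sefab → sefabus.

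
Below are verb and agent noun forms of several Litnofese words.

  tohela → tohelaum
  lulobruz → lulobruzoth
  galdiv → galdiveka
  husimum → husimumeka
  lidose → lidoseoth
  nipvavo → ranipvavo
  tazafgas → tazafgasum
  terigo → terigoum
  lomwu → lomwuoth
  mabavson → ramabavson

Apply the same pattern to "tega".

nipvavo and terigo both end in -o yet inflect differently (ranipvavo, terigoum), so the final letter is not what conditions the rule; the first letter is.
"tega" begins with t-. The stems beginning with t- (terigo → terigoum, tazafgas → tazafgasum, tohela → tohelaum) add -um.
The other patterns: stems beginning with l- add -oth; stems beginning with m- or n- add the prefix ra-; stems beginning with g- or h- add -eka.
So tega → tegaum.

tegaum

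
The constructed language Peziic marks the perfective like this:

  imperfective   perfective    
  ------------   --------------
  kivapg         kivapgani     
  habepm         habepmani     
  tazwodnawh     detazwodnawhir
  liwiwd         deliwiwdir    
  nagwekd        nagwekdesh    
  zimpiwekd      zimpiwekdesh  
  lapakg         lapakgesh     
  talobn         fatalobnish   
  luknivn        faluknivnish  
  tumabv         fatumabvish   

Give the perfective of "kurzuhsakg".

kurzuhsakgesh

liwiwd and nagwekd both end in -d yet inflect differently (deliwiwdir, nagwekdesh), so the final letter is not what conditions the rule; the second-to-last letter is.
"kurzuhsakg" has second-to-last letter 'k'. The stems whose second-to-last letter is 'k' (nagwekd → nagwekdesh, zimpiwekd → zimpiwekdesh, lapakg → lapakgesh) add -esh.
The other patterns: stems whose second-to-last letter is 'p' add -ani; stems whose second-to-last letter is 'w' add de- … -ir around the stem; stems whose second-to-last letter is 'b' or 'v' add fa- … -ish around the stem.
So kurzuhsakg → kurzuhsakgesh.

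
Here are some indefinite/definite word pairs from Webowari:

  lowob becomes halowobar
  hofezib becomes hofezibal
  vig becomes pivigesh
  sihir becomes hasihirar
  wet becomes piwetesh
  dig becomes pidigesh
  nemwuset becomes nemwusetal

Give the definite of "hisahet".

hisahetal

lowob and hofezib both end in -b yet inflect differently (halowobar, hofezibal), so the final letter is not what conditions the rule; the number of vowels is.
"hisahet" has 3 vowels. The stems with 3 vowels (hofezib → hofezibal, nemwuset → nemwusetal) add -al.
So hisahet → hisahetal.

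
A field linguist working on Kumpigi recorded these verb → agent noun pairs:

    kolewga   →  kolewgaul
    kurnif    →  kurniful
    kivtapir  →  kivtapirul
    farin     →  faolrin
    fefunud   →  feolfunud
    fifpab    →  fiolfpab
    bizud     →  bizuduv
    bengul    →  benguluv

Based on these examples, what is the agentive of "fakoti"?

"fakoti" begins with f-. The stems beginning with f- (farin → faolrin, fefunud → feolfunud, fifpab → fiolfpab) insert -ol- after the first vowel.
The other patterns: stems beginning with k- add -ul; stems beginning with b- add -uv.
So fakoti → faolkoti.

faolkoti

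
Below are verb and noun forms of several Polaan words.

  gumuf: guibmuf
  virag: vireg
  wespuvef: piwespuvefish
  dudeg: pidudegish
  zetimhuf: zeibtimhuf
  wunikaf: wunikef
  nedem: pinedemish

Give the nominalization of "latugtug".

laibtugtug

wespuvef and zetimhuf both end in -f yet inflect differently (piwespuvefish, zeibtimhuf), so the final letter is not what conditions the rule; the last vowel is.
"latugtug" has last vowel 'u'. The stems whose last vowel is 'u' (zetimhuf → zeibtimhuf, gumuf → guibmuf) insert -ib- after the first vowel.
The other patterns: stems whose last vowel is 'e' add pi- … -ish around the stem; stems whose last vowel is 'a' change the last vowel to 'e'.
So latugtug → laibtugtug.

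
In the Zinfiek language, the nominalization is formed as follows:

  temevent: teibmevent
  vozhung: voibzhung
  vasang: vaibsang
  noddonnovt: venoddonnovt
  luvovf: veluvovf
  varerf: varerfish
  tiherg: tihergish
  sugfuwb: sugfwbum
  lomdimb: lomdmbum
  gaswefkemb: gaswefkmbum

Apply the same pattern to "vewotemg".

temevent and noddonnovt both end in -t yet inflect differently (teibmevent, venoddonnovt), so the final letter is not what conditions the rule; the second-to-last letter is.
"vewotemg" has second-to-last letter 'm'. The stems whose second-to-last letter is 'm' (lomdimb → lomdmbum, gaswefkemb → gaswefkmbum) delete the last vowel and add -um.
So vewotemg → vewotmgum.

vewotmgum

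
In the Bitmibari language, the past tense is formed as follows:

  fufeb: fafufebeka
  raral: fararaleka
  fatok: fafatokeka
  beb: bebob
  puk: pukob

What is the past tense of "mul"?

mulob

fufeb and beb both end in -b yet inflect differently (fafufebeka, bebob), so the final letter is not what conditions the rule; the number of vowels is.
"mul" has 1 vowel. The stems with 1 vowel (beb → bebob, puk → pukob) add -ob.
The other pattern: stems with 2 vowels add fa- … -eka around the stem.
So mul → mulob.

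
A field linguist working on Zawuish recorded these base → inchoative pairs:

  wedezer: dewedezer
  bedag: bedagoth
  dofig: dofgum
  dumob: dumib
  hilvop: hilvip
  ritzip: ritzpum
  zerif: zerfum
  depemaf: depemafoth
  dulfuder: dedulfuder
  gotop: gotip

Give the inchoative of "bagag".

bagagoth

hilvop and ritzip both end in -p yet inflect differently (hilvip, ritzpum), so the final letter is not what conditions the rule; the last vowel is.
"bagag" has last vowel 'a'. The stems whose last vowel is 'a' (depemaf → depemafoth, bedag → bedagoth) add -oth.
The other patterns: stems whose last vowel is 'e' add the prefix de-; stems whose last vowel is 'o' change the last vowel to 'i'; stems whose last vowel is 'i' delete the last vowel and add -um.
So bagag → bagagoth.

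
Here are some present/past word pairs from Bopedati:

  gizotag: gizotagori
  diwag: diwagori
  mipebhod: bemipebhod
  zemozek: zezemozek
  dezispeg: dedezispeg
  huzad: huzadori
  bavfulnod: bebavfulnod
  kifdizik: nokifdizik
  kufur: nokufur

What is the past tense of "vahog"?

gizotag and dezispeg both end in -g yet inflect differently (gizotagori, dedezispeg), so the final letter is not what conditions the rule; the last vowel is.
"vahog" has last vowel 'o'. The stems whose last vowel is 'o' (bavfulnod → bebavfulnod, mipebhod → bemipebhod) add the prefix be-.
The other patterns: stems whose last vowel is 'a' add -ori; stems whose last vowel is 'e' repeat the first consonant+vowel as a prefix; stems whose last vowel is 'i' or 'u' add the prefix no-.
So vahog → bevahog.

bevahog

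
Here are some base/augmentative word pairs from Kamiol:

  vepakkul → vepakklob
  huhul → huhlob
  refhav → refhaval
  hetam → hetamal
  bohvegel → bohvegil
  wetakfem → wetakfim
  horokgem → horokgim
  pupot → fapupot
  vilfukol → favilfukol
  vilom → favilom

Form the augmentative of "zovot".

"zovot" has last vowel 'o'. The stems whose last vowel is 'o' (pupot → fapupot, vilfukol → favilfukol, vilom → favilom) add the prefix fa-.
The other patterns: stems whose last vowel is 'u' delete the last vowel and add -ob; stems whose last vowel is 'a' add -al; stems whose last vowel is 'e' change the last vowel to 'i'.
So zovot → fazovot.

fazovot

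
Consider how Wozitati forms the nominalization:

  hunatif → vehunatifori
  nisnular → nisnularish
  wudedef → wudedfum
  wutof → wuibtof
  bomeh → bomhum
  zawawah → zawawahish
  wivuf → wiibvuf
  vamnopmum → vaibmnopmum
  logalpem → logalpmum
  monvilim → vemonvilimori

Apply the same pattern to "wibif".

wudedef and hunatif both end in -f yet inflect differently (wudedfum, vehunatifori), so the final letter is not what conditions the rule; the last vowel is.
"wibif" has last vowel 'i'. The stems whose last vowel is 'i' (hunatif → vehunatifori, monvilim → vemonvilimori) add ve- … -ori around the stem.
So wibif → vewibifori.

vewibifori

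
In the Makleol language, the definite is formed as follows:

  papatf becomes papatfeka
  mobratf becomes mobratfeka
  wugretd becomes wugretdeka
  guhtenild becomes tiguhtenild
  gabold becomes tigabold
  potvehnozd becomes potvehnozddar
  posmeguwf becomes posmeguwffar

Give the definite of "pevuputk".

pevuputkeka

wugretd and guhtenild both end in -d yet inflect differently (wugretdeka, tiguhtenild), so the final letter is not what conditions the rule; the second-to-last letter is.
"pevuputk" has second-to-last letter 't'. The stems whose second-to-last letter is 't' (papatf → papatfeka, mobratf → mobratfeka, wugretd → wugretdeka) add -eka.
The other patterns: stems whose second-to-last letter is 'l' add the prefix ti-; stems whose second-to-last letter is 'w' or 'z' double the final consonant and add -ar.
So pevuputk → pevuputkeka.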